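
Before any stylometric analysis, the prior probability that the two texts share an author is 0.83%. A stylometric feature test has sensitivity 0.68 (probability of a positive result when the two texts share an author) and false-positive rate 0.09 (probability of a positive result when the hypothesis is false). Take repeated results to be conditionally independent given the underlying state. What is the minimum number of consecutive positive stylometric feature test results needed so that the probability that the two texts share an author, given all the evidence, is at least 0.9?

Prior odds: 0.0083 ÷ 0.9917 = 83/9917.
Likelihood ratio of a positive result = 0.68/0.09 = 68/9.
Target odds: 0.9 ÷ 0.1 = 9.
Require (68/9)ⁿ ≥ 9 ÷ (83/9917) = 89253/83.
(68/9)³ = 314432/729 falls short of 89253/83 but (68/9)⁴ = 21381376/6561 reaches it, so n = 4.

4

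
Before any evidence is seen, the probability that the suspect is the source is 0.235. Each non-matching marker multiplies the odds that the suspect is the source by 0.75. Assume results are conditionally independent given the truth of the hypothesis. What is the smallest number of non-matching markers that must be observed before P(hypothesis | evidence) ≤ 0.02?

Prior odds: 0.235 ÷ 0.765 = 47/153.
Likelihood ratio per non-matching marker = 0.75.
Target posterior odds = 0.02/0.98 = 1/49.
Require 0.75ⁿ ≤ 1/49 ÷ (47/153) = 153/2303.
0.75⁹ = 19683/262144 is still above 153/2303 but 0.75¹⁰ = 59049/1048576 is at or below it, so n = 10.

10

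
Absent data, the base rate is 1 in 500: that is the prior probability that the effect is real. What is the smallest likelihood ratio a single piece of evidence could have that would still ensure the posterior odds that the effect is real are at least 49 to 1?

24451

Prior odds = 0.002/0.998 = 1/499.
Target odds = 49.
Required Bayes factor = 49 ÷ (1/499) = 24451.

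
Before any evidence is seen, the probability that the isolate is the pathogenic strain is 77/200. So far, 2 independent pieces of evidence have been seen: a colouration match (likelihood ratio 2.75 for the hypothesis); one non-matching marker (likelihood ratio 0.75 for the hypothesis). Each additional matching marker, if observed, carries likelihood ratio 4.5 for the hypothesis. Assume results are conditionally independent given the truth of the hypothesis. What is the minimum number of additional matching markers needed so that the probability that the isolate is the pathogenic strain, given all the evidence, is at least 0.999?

5

Prior odds = 0.385/0.615 = 77/123.
Combined Bayes factor of the evidence already in hand = 2.75 × 0.75 = 2.0625.
Odds after that evidence = (77/123) × 2.0625 = 847/656.
Target odds = 0.999/0.001 = 999.
Need 4.5ⁿ ≥ 999 ÷ (847/656) = 655344/847.
4.5⁴ = 410.0625 falls short of 655344/847 but 4.5⁵ = 1845.28125 reaches it, so n = 5.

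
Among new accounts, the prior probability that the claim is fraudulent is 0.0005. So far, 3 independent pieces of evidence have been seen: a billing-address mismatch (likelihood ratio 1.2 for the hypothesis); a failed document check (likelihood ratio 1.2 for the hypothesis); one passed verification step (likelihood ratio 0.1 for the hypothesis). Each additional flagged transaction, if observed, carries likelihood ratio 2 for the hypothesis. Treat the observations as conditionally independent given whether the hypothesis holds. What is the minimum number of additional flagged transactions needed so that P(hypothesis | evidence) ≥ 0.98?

20

Prior odds = 0.0005/0.9995 = 1/1999.
Combined Bayes factor of the evidence already in hand = 1.2 × 1.2 × 0.1 = 0.144.
Odds after that evidence = (1/1999) × 0.144 = 18/249875.
Target odds = 0.98/0.02 = 49.
Need 2ⁿ ≥ 49 ÷ (18/249875) = 12243875/18.
2¹⁹ = 524288 falls short of 12243875/18 but 2²⁰ = 1048576 reaches it, so n = 20.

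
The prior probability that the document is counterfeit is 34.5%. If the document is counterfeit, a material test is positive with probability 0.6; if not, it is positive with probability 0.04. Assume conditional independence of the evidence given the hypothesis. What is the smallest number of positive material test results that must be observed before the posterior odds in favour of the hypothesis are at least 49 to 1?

2

Prior odds: 0.345 ÷ 0.655 = 69/131.
Likelihood ratio of a positive = 0.6/0.04 = 15.
Target odds = 49.
Need (69/131) × 15ⁿ ≥ 49, i.e. 15ⁿ ≥ 6419/69.
15¹ = 15 falls short of 6419/69 but 15² = 225 reaches it, so n = 2.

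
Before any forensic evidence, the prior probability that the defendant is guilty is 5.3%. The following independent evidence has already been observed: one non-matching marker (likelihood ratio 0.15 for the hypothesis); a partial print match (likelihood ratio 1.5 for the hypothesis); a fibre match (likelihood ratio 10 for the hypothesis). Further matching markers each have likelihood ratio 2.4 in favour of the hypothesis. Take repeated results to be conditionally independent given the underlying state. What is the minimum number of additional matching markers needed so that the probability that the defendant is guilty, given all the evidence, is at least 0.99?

8

Prior odds = 0.053/0.947 = 53/947.
Combined Bayes factor of the evidence already in hand = 0.15 × 1.5 × 10 = 2.25.
Odds after that evidence = (53/947) × 2.25 = 477/3788.
Target odds = 0.99/0.01 = 99.
Need 2.4ⁿ ≥ 99 ÷ (477/3788) = 41668/53.
2.4⁷ = 35831808/78125 falls short of 41668/53 but 2.4⁸ = 429981696/390625 reaches it, so n = 8.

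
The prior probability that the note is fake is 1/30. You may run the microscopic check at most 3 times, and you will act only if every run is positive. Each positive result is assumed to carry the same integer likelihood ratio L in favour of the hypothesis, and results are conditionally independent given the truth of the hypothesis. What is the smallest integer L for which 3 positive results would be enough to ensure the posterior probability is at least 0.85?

6

Prior odds = (1/30)/(29/30) = 1/29.
Target odds = 0.85/0.15 = 17/3.
Need L³ ≥ 17/3 ÷ (1/29) = 493/3.
5³ = 125 < 493/3 ≤ 216 = 6³, so L = 6.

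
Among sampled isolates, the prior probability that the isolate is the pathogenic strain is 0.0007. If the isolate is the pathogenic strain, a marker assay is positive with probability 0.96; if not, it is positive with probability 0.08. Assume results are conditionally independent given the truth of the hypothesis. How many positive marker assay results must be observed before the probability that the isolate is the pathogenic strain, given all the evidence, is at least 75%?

4

Prior odds = 0.0007/0.9993 = 7/9993.
Likelihood ratio of a positive = 0.96/0.08 = 12.
Target posterior odds = 0.75/0.25 = 3.
Need (7/9993) × 12ⁿ ≥ 3, i.e. 12ⁿ ≥ 29979/7.
12³ = 1728 falls short of 29979/7 but 12⁴ = 20736 reaches it, so n = 4.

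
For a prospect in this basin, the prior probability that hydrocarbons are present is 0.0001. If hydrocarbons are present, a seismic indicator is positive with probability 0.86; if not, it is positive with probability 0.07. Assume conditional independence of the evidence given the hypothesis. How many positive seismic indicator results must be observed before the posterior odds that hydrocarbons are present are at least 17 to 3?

5

Prior odds: 0.0001 ÷ 0.9999 = 1/9999.
Likelihood ratio of a positive = 0.86/0.07 = 86/7.
Target odds = 17/3.
Need (1/9999) × (86/7)ⁿ ≥ 17/3, i.e. (86/7)ⁿ ≥ 56661.
(86/7)⁴ = 54700816/2401 falls short of 56661 but (86/7)⁵ ≈279899 reaches it, so n = 5.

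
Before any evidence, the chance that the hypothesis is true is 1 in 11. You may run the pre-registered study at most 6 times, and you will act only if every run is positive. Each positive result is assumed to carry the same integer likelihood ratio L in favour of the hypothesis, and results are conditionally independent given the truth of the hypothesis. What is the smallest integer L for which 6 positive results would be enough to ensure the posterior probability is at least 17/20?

2

Prior odds = (1/11)/(10/11) = 0.1.
Target odds = 0.85/0.15 = 17/3.
Need L⁶ ≥ 17/3 ÷ 0.1 = 170/3.
1⁶ = 1 < 170/3 ≤ 64 = 2⁶, so L = 2.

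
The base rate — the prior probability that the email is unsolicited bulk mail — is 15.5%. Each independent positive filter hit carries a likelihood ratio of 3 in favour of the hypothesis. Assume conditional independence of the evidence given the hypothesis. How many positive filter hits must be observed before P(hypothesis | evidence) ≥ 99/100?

6

Prior odds: 0.155 ÷ 0.845 = 31/169.
Likelihood ratio per positive filter hit = 3.
Target posterior odds = 0.99/0.01 = 99.
Need (31/169) × 3ⁿ ≥ 99, i.e. 3ⁿ ≥ 16731/31.
3⁵ = 243 falls short of 16731/31 but 3⁶ = 729 reaches it, so n = 6.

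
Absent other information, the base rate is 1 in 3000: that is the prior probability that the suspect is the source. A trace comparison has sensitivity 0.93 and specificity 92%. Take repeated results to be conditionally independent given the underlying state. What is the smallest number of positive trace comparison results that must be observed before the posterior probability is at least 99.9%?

7

Prior odds = (1/3000)/(2999/3000) = 1/2999.
False-positive rate = 1 − 0.92 = 0.08; likelihood ratio of a positive = 0.93/0.08 = 11.625.
Target posterior odds = 0.999/0.001 = 999.
Require 11.625ⁿ ≥ 999 ÷ (1/2999) = 2996001.
11.625⁶ ≈2.46807e+06 falls short of 2996001 but 11.625⁷ ≈2.86913e+07 reaches it, so n = 7.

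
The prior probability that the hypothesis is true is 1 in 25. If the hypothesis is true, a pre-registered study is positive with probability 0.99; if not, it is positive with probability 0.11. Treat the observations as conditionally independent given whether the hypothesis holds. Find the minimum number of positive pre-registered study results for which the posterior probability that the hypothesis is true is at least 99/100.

Prior odds = 0.04/0.96 = 1/24.
Likelihood ratio of a positive = 0.99/0.11 = 9.
Target posterior odds = 0.99/0.01 = 99.
Need (1/24) × 9ⁿ ≥ 99, i.e. 9ⁿ ≥ 2376.
9³ = 729 falls short of 2376 but 9⁴ = 6561 reaches it, so n = 4.

4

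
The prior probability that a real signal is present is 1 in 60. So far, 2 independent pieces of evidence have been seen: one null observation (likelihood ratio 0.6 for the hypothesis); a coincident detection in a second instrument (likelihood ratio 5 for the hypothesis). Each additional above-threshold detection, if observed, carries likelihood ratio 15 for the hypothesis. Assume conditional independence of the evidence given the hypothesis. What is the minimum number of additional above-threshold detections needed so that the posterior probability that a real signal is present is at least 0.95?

3

Prior odds = (1/60)/(59/60) = 1/59.
Combined Bayes factor of the evidence already in hand = 0.6 × 5 = 3.
Odds after that evidence = (1/59) × 3 = 3/59.
Target odds = 0.95/0.05 = 19.
Need 15ⁿ ≥ 19 ÷ (3/59) = 1121/3.
15² = 225 falls short of 1121/3 but 15³ = 3375 reaches it, so n = 3.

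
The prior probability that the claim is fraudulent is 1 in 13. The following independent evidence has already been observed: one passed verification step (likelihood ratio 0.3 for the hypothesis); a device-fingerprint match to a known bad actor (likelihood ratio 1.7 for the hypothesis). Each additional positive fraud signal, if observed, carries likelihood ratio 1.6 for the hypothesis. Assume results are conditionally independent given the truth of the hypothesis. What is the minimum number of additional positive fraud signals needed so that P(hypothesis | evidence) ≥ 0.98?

Prior odds = (1/13)/(12/13) = 1/12.
Combined Bayes factor of the evidence already in hand = 0.3 × 1.7 = 0.51.
Odds after that evidence = (1/12) × 0.51 = 0.0425.
Target odds = 0.98/0.02 = 49.
Need 1.6ⁿ ≥ 49 ÷ 0.0425 = 19600/17.
1.6¹⁵ ≈1152.92 falls short of 19600/17 but 1.6¹⁶ ≈1844.67 reaches it, so n = 16.

16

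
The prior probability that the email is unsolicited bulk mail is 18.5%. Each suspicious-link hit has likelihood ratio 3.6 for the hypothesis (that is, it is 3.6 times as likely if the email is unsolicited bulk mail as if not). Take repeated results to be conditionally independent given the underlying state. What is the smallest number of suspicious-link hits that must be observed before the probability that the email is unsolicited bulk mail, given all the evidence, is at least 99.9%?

Prior odds: 0.185 ÷ 0.815 = 37/163.
Likelihood ratio per suspicious-link hit = 3.6.
Target odds: 0.999 ÷ 0.001 = 999.
Need (37/163) × 3.6ⁿ ≥ 999, i.e. 3.6ⁿ ≥ 4401.
3.6⁶ = 34012224/15625 falls short of 4401 but 3.6⁷ = 612220032/78125 reaches it, so n = 7.

7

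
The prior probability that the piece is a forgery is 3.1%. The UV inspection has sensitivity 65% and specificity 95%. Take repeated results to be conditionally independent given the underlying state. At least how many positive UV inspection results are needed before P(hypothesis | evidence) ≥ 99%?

Prior odds = 0.031/0.969 = 31/969.
False-positive rate = 1 − 0.95 = 0.05; likelihood ratio of a positive = 0.65/0.05 = 13.
Target posterior odds = 0.99/0.01 = 99.
Need (31/969) × 13ⁿ ≥ 99, i.e. 13ⁿ ≥ 95931/31.
13³ = 2197 falls short of 95931/31 but 13⁴ = 28561 reaches it, so n = 4.

4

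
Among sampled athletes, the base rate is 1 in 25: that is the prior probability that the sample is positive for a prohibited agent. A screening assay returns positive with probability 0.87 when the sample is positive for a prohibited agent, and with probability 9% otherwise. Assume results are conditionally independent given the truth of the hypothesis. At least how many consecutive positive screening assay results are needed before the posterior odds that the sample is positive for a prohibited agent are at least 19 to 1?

Prior odds: 0.04 ÷ 0.96 = 1/24.
Likelihood ratio of a positive result = 0.87/0.09 = 29/3.
Target odds = 19.
Require (29/3)ⁿ ≥ 19 ÷ (1/24) = 456.
(29/3)² = 841/9 falls short of 456 but (29/3)³ = 24389/27 reaches it, so n = 3.

3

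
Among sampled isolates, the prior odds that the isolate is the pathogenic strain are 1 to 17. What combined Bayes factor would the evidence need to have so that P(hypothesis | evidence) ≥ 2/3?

Prior odds = 1/17.
Target odds = (2/3)/(1/3) = 2.
Required Bayes factor = 2 ÷ (1/17) = 34.

34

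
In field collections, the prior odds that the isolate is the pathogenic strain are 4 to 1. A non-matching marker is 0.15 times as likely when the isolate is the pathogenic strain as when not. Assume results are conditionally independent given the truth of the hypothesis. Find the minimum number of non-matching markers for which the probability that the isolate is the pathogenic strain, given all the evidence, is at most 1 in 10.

2

Prior odds = 4.
Likelihood ratio per non-matching marker = 0.15.
Target posterior odds = 0.1/0.9 = 1/9.
Require 0.15ⁿ ≤ 1/9 ÷ 4 = 1/36.
0.15¹ = 0.15 is still above 1/36 but 0.15² = 0.0225 is at or below it, so n = 2.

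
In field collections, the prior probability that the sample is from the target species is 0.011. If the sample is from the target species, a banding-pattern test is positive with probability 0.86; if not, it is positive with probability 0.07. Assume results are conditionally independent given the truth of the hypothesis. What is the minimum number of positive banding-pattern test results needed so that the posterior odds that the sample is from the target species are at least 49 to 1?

4

Prior odds: 0.011 ÷ 0.989 = 11/989.
Likelihood ratio of a positive = 0.86/0.07 = 86/7.
Target odds = 49.
Require (86/7)ⁿ ≥ 49 ÷ (11/989) = 48461/11.
(86/7)³ = 636056/343 falls short of 48461/11 but (86/7)⁴ = 54700816/2401 reaches it, so n = 4.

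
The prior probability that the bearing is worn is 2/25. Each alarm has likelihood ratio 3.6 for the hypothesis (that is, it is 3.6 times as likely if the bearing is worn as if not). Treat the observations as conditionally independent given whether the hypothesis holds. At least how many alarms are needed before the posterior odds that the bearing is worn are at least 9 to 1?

Prior odds = 0.08/0.92 = 2/23.
Likelihood ratio per alarm = 3.6.
Target odds = 9.
Require 3.6ⁿ ≥ 9 ÷ (2/23) = 103.5.
3.6³ = 46.656 falls short of 103.5 but 3.6⁴ = 167.9616 reaches it, so n = 4.

4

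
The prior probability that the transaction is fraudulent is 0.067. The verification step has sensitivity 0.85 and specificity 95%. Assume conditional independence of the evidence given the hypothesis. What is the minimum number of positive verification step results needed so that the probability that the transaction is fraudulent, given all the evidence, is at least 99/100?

Prior odds: 0.067 ÷ 0.933 = 67/933.
False-positive rate = 1 − 0.95 = 0.05; likelihood ratio of a positive = 0.85/0.05 = 17.
Target posterior odds = 0.99/0.01 = 99.
Need (67/933) × 17ⁿ ≥ 99, i.e. 17ⁿ ≥ 92367/67.
17² = 289 falls short of 92367/67 but 17³ = 4913 reaches it, so n = 3.

3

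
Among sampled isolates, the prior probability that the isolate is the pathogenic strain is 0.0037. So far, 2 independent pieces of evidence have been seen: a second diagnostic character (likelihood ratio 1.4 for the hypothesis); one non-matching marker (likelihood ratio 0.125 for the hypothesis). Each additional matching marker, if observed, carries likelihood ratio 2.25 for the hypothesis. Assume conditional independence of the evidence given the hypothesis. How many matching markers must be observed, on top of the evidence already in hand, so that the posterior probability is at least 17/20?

Prior odds = 0.0037/0.9963 = 37/9963.
Combined Bayes factor of the evidence already in hand = 1.4 × 0.125 = 0.175.
Odds after that evidence = (37/9963) × 0.175 = 259/398520.
Target odds = 0.85/0.15 = 17/3.
Need 2.25ⁿ ≥ 17/3 ÷ (259/398520) = 2258280/259.
2.25¹¹ ≈7481.83 falls short of 2258280/259 but 2.25¹² ≈16834.1 reaches it, so n = 12.

12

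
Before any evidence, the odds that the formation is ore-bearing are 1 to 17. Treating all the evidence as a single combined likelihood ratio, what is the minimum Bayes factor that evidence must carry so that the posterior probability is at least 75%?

Prior odds = 1/17.
Target odds = 0.75/0.25 = 3.
Required Bayes factor = 3 ÷ (1/17) = 51.

51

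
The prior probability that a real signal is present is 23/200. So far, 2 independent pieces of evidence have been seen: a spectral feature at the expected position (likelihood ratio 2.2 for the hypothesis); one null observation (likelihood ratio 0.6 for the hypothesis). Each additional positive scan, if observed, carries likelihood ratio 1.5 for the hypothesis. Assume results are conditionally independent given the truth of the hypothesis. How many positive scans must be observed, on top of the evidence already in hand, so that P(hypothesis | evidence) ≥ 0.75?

Prior odds = 0.115/0.885 = 23/177.
Combined Bayes factor of the evidence already in hand = 2.2 × 0.6 = 1.32.
Odds after that evidence = (23/177) × 1.32 = 253/1475.
Target odds = 0.75/0.25 = 3.
Need 1.5ⁿ ≥ 3 ÷ (253/1475) = 4425/253.
1.5⁷ = 17.0859375 falls short of 4425/253 but 1.5⁸ = 25.62890625 reaches it, so n = 8.

8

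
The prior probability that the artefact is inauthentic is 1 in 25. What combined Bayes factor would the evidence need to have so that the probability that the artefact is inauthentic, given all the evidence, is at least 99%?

2376

Prior odds = 0.04/0.96 = 1/24.
Target odds = 0.99/0.01 = 99.
Required Bayes factor = 99 ÷ (1/24) = 2376.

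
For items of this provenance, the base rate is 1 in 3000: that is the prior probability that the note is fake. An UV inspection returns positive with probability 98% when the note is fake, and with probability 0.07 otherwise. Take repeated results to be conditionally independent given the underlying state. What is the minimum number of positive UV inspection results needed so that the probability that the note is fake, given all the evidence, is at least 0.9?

4

Prior odds: (1/3000) ÷ (2999/3000) = 1/2999.
Likelihood ratio of a positive result = 0.98/0.07 = 14.
Target posterior odds = 0.9/0.1 = 9.
Require 14ⁿ ≥ 9 ÷ (1/2999) = 26991.
14³ = 2744 falls short of 26991 but 14⁴ = 38416 reaches it, so n = 4.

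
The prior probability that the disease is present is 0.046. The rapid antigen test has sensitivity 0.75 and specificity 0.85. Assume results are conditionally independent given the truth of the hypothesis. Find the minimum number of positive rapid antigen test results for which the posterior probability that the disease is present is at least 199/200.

Prior odds = 0.046/0.954 = 23/477.
False-positive rate = 1 − 0.85 = 0.15; likelihood ratio of a positive = 0.75/0.15 = 5.
Target posterior odds = 0.995/0.005 = 199.
Need (23/477) × 5ⁿ ≥ 199, i.e. 5ⁿ ≥ 94923/23.
5⁵ = 3125 falls short of 94923/23 but 5⁶ = 15625 reaches it, so n = 6.

6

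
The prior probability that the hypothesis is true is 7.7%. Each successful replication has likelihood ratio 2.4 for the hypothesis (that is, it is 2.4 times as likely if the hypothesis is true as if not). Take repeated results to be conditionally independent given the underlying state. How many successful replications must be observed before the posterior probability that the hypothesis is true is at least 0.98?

8

Prior odds = 0.077/0.923 = 77/923.
Likelihood ratio per successful replication = 2.4.
Target odds: 0.98 ÷ 0.02 = 49.
Require 2.4ⁿ ≥ 49 ÷ (77/923) = 6461/11.
2.4⁷ = 35831808/78125 falls short of 6461/11 but 2.4⁸ = 429981696/390625 reaches it, so n = 8.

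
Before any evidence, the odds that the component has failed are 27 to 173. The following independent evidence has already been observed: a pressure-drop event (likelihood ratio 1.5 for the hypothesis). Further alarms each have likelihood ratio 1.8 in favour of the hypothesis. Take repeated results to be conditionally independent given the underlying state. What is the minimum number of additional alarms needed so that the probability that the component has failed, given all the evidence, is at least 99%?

11

Prior odds = 27/173.
Bayes factor of the evidence already in hand = 1.5.
Odds after that evidence = (27/173) × 1.5 = 81/346.
Target odds = 0.99/0.01 = 99.
Need 1.8ⁿ ≥ 99 ÷ (81/346) = 3806/9.
1.8¹⁰ ≈357.047 falls short of 3806/9 but 1.8¹¹ ≈642.684 reaches it, so n = 11.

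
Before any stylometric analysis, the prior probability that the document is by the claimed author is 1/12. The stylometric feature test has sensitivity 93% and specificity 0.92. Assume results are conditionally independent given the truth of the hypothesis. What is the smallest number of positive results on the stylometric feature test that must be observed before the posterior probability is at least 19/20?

3

Prior odds: (1/12) ÷ (11/12) = 1/11.
False-positive rate = 1 − 0.92 = 0.08; likelihood ratio of a positive = 0.93/0.08 = 11.625.
Target posterior odds = 0.95/0.05 = 19.
Require 11.625ⁿ ≥ 19 ÷ (1/11) = 209.
11.625² = 135.140625 falls short of 209 but 11.625³ = 804357/512 reaches it, so n = 3.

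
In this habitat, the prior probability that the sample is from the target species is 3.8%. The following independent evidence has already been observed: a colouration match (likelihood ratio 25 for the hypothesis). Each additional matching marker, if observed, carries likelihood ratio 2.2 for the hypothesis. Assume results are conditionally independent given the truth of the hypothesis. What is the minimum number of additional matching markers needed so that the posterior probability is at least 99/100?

Prior odds = 0.038/0.962 = 19/481.
Bayes factor of the evidence already in hand = 25.
Odds after that evidence = (19/481) × 25 = 475/481.
Target odds = 0.99/0.01 = 99.
Need 2.2ⁿ ≥ 99 ÷ (475/481) = 47619/475.
2.2⁵ = 51.53632 falls short of 47619/475 but 2.2⁶ = 1771561/15625 reaches it, so n = 6.

6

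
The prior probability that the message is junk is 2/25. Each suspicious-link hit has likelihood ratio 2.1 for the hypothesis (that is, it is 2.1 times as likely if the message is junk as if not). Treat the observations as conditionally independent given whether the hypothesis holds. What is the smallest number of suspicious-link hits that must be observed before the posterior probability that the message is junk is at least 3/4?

5

Prior odds = 0.08/0.92 = 2/23.
Likelihood ratio per suspicious-link hit = 2.1.
Target odds: 0.75 ÷ 0.25 = 3.
Need (2/23) × 2.1ⁿ ≥ 3, i.e. 2.1ⁿ ≥ 34.5.
2.1⁴ = 19.4481 falls short of 34.5 but 2.1⁵ = 4084101/100000 reaches it, so n = 5.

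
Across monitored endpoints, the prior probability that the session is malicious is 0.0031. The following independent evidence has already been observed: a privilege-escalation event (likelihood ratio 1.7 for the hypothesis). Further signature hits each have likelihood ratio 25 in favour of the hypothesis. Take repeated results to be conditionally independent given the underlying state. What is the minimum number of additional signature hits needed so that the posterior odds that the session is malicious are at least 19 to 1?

3

Prior odds = 0.0031/0.9969 = 31/9969.
Bayes factor of the evidence already in hand = 1.7.
Odds after that evidence = (31/9969) × 1.7 = 527/99690.
Target odds = 19.
Need 25ⁿ ≥ 19 ÷ (527/99690) = 1894110/527.
25² = 625 falls short of 1894110/527 but 25³ = 15625 reaches it, so n = 3.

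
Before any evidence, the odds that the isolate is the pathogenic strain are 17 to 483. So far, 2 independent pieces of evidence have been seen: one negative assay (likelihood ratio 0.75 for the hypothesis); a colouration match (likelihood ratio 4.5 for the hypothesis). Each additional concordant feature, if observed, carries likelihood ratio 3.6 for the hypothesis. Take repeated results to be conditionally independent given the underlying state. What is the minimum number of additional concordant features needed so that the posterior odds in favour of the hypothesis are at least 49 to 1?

5

Prior odds = 17/483.
Combined Bayes factor of the evidence already in hand = 0.75 × 4.5 = 3.375.
Odds after that evidence = (17/483) × 3.375 = 153/1288.
Target odds = 49.
Need 3.6ⁿ ≥ 49 ÷ (153/1288) = 63112/153.
3.6⁴ = 167.9616 falls short of 63112/153 but 3.6⁵ = 604.66176 reaches it, so n = 5.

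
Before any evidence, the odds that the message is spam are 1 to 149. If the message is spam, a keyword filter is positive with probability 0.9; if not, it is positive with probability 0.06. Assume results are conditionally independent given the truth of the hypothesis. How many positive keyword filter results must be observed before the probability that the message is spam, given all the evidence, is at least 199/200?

4

Prior odds = 1/149.
Likelihood ratio of a positive = 0.9/0.06 = 15.
Target posterior odds = 0.995/0.005 = 199.
Need (1/149) × 15ⁿ ≥ 199, i.e. 15ⁿ ≥ 29651.
15³ = 3375 falls short of 29651 but 15⁴ = 50625 reaches it, so n = 4.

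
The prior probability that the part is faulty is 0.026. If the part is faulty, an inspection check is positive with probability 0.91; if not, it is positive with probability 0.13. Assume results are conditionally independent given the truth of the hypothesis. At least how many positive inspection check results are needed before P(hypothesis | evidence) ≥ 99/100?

Prior odds: 0.026 ÷ 0.974 = 13/487.
Likelihood ratio of a positive = 0.91/0.13 = 7.
Target odds: 0.99 ÷ 0.01 = 99.
Require 7ⁿ ≥ 99 ÷ (13/487) = 48213/13.
7⁴ = 2401 falls short of 48213/13 but 7⁵ = 16807 reaches it, so n = 5.

5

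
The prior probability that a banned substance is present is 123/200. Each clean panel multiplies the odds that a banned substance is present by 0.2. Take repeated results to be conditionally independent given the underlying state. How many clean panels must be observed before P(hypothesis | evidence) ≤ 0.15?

Prior odds: 0.615 ÷ 0.385 = 123/77.
Likelihood ratio per clean panel = 0.2.
Target odds: 0.15 ÷ 0.85 = 3/17.
Require 0.2ⁿ ≤ 3/17 ÷ (123/77) = 77/697.
0.2¹ = 0.2 is still above 77/697 but 0.2² = 0.04 is at or below it, so n = 2.

2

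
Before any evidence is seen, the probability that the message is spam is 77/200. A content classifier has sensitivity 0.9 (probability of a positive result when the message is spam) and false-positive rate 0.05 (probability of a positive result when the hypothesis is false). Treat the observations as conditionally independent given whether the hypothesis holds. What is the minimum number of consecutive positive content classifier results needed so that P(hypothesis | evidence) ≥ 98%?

2

Prior odds: 0.385 ÷ 0.615 = 77/123.
Likelihood ratio of a positive result = 0.9/0.05 = 18.
Target odds: 0.98 ÷ 0.02 = 49.
Require 18ⁿ ≥ 49 ÷ (77/123) = 861/11.
18¹ = 18 falls short of 861/11 but 18² = 324 reaches it, so n = 2.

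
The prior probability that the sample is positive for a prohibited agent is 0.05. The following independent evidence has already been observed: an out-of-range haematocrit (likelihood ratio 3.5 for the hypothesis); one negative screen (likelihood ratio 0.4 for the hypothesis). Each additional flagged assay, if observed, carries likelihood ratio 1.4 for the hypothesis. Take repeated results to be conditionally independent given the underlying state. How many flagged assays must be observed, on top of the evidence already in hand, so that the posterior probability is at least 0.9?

Prior odds = 0.05/0.95 = 1/19.
Combined Bayes factor of the evidence already in hand = 3.5 × 0.4 = 1.4.
Odds after that evidence = (1/19) × 1.4 = 7/95.
Target odds = 0.9/0.1 = 9.
Need 1.4ⁿ ≥ 9 ÷ (7/95) = 855/7.
1.4¹⁴ ≈111.12 falls short of 855/7 but 1.4¹⁵ ≈155.568 reaches it, so n = 15.

15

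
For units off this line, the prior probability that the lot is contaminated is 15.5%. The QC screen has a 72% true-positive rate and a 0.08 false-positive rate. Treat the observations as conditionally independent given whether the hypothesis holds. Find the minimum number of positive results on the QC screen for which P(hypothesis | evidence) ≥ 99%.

Prior odds = 0.155/0.845 = 31/169.
Likelihood ratio of a positive result = 0.72/0.08 = 9.
Target posterior odds = 0.99/0.01 = 99.
Need (31/169) × 9ⁿ ≥ 99, i.e. 9ⁿ ≥ 16731/31.
9² = 81 falls short of 16731/31 but 9³ = 729 reaches it, so n = 3.

3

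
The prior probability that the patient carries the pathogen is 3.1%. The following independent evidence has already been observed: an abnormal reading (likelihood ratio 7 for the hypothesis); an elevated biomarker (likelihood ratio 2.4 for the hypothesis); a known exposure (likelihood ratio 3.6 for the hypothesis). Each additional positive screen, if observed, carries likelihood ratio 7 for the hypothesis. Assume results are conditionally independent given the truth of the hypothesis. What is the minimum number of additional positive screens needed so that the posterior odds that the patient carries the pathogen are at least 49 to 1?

Prior odds = 0.031/0.969 = 31/969.
Combined Bayes factor of the evidence already in hand = 7 × 2.4 × 3.6 = 60.48.
Odds after that evidence = (31/969) × 60.48 = 15624/8075.
Target odds = 49.
Need 7ⁿ ≥ 49 ÷ (15624/8075) = 56525/2232.
7¹ = 7 falls short of 56525/2232 but 7² = 49 reaches it, so n = 2.

2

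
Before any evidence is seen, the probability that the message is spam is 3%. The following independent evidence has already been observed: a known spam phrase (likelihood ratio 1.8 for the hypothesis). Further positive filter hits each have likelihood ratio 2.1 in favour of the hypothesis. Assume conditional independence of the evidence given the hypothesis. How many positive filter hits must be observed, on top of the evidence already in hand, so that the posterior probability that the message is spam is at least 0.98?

10

Prior odds = 0.03/0.97 = 3/97.
Bayes factor of the evidence already in hand = 1.8.
Odds after that evidence = (3/97) × 1.8 = 27/485.
Target odds = 0.98/0.02 = 49.
Need 2.1ⁿ ≥ 49 ÷ (27/485) = 23765/27.
2.1⁹ ≈794.28 falls short of 23765/27 but 2.1¹⁰ ≈1667.99 reaches it, so n = 10.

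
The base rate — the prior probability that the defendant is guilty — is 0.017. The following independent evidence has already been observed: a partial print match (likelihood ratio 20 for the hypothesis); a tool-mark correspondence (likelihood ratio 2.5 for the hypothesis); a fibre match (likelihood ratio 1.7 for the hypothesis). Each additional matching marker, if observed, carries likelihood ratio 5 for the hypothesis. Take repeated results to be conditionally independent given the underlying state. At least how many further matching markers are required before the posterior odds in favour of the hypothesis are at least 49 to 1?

Prior odds = 0.017/0.983 = 17/983.
Combined Bayes factor of the evidence already in hand = 20 × 2.5 × 1.7 = 85.
Odds after that evidence = (17/983) × 85 = 1445/983.
Target odds = 49.
Need 5ⁿ ≥ 49 ÷ (1445/983) = 48167/1445.
5² = 25 falls short of 48167/1445 but 5³ = 125 reaches it, so n = 3.

3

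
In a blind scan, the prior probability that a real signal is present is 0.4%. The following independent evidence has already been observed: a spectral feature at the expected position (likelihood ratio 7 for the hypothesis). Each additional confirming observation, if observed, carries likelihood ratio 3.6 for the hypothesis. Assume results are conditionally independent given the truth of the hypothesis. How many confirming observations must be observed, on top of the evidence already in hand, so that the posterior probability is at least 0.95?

6

Prior odds = 0.004/0.996 = 1/249.
Bayes factor of the evidence already in hand = 7.
Odds after that evidence = (1/249) × 7 = 7/249.
Target odds = 0.95/0.05 = 19.
Need 3.6ⁿ ≥ 19 ÷ (7/249) = 4731/7.
3.6⁵ = 604.66176 falls short of 4731/7 but 3.6⁶ = 34012224/15625 reaches it, so n = 6.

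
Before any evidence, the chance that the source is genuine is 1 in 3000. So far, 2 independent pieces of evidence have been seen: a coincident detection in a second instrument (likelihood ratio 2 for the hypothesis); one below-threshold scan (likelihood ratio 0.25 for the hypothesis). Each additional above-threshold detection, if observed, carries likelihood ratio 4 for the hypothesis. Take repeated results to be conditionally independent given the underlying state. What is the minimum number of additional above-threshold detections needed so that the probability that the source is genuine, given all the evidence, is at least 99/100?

Prior odds = (1/3000)/(2999/3000) = 1/2999.
Combined Bayes factor of the evidence already in hand = 2 × 0.25 = 0.5.
Odds after that evidence = (1/2999) × 0.5 = 1/5998.
Target odds = 0.99/0.01 = 99.
Need 4ⁿ ≥ 99 ÷ (1/5998) = 593802.
4⁹ = 262144 falls short of 593802 but 4¹⁰ = 1048576 reaches it, so n = 10.

10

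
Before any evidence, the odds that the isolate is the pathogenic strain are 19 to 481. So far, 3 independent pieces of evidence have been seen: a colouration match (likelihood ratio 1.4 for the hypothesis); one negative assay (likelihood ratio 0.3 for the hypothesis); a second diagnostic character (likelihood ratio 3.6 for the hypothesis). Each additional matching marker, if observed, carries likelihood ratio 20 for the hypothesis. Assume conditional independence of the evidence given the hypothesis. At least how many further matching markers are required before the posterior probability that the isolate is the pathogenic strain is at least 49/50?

Prior odds = 19/481.
Combined Bayes factor of the evidence already in hand = 1.4 × 0.3 × 3.6 = 1.512.
Odds after that evidence = (19/481) × 1.512 = 3591/60125.
Target odds = 0.98/0.02 = 49.
Need 20ⁿ ≥ 49 ÷ (3591/60125) = 420875/513.
20² = 400 falls short of 420875/513 but 20³ = 8000 reaches it, so n = 3.

3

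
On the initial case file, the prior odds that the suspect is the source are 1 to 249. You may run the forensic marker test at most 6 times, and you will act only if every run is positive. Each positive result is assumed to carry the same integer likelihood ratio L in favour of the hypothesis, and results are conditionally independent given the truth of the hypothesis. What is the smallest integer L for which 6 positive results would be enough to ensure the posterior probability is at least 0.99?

6

Prior odds = 1/249.
Target odds = 0.99/0.01 = 99.
Need L⁶ ≥ 99 ÷ (1/249) = 24651.
5⁶ = 15625 < 24651 ≤ 46656 = 6⁶, so L = 6.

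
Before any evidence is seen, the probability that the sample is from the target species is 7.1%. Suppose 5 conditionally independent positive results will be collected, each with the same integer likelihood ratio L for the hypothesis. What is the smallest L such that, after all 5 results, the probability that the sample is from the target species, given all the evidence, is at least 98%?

4

Prior odds = 0.071/0.929 = 71/929.
Target odds = 0.98/0.02 = 49.
Need L⁵ ≥ 49 ÷ (71/929) = 45521/71.
3⁵ = 243 < 45521/71 ≤ 1024 = 4⁵, so L = 4.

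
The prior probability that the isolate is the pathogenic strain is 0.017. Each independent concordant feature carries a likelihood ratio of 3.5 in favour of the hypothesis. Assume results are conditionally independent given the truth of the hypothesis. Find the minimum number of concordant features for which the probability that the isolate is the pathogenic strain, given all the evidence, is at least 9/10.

5

Prior odds = 0.017/0.983 = 17/983.
Likelihood ratio per concordant feature = 3.5.
Target posterior odds = 0.9/0.1 = 9.
Need (17/983) × 3.5ⁿ ≥ 9, i.e. 3.5ⁿ ≥ 8847/17.
3.5⁴ = 150.0625 falls short of 8847/17 but 3.5⁵ = 525.21875 reaches it, so n = 5.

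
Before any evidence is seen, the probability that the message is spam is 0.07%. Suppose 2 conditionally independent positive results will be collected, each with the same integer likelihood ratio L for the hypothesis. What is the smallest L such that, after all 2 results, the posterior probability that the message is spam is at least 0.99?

Prior odds = 0.0007/0.9993 = 7/9993.
Target odds = 0.99/0.01 = 99.
Need L² ≥ 99 ÷ (7/9993) = 989307/7.
375² = 140625 < 989307/7 ≤ 141376 = 376², so L = 376.

376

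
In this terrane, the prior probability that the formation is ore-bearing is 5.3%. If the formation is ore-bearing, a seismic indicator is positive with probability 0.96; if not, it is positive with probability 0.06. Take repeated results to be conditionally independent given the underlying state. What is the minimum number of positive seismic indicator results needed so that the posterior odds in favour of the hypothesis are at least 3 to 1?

2

Prior odds: 0.053 ÷ 0.947 = 53/947.
Likelihood ratio of a positive = 0.96/0.06 = 16.
Target odds = 3.
Require 16ⁿ ≥ 3 ÷ (53/947) = 2841/53.
16¹ = 16 falls short of 2841/53 but 16² = 256 reaches it, so n = 2.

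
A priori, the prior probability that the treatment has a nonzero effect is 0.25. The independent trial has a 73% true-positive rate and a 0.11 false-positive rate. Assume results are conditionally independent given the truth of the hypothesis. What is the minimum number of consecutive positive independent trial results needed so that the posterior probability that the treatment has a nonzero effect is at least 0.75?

Prior odds: 0.25 ÷ 0.75 = 1/3.
Likelihood ratio of a positive result = 0.73/0.11 = 73/11.
Target odds: 0.75 ÷ 0.25 = 3.
Require (73/11)ⁿ ≥ 3 ÷ (1/3) = 9.
(73/11)¹ = 73/11 falls short of 9 but (73/11)² = 5329/121 reaches it, so n = 2.

2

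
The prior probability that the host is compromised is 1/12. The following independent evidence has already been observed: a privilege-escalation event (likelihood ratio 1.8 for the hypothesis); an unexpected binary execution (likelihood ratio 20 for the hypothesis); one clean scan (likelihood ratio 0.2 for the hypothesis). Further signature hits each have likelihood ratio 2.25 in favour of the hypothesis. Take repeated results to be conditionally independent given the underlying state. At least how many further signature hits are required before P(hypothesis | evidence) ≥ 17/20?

3

Prior odds = (1/12)/(11/12) = 1/11.
Combined Bayes factor of the evidence already in hand = 1.8 × 20 × 0.2 = 7.2.
Odds after that evidence = (1/11) × 7.2 = 36/55.
Target odds = 0.85/0.15 = 17/3.
Need 2.25ⁿ ≥ 17/3 ÷ (36/55) = 935/108.
2.25² = 5.0625 falls short of 935/108 but 2.25³ = 11.390625 reaches it, so n = 3.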